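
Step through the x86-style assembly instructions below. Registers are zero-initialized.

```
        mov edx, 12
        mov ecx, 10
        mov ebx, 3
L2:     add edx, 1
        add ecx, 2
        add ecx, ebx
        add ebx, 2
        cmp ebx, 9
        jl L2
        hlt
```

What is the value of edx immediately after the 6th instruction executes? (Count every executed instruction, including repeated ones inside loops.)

mov edx, 12 → edx=12
mov ecx, 10 → ecx=10
mov ebx, 3 → ebx=3
add edx, 1 → edx=12+1=13
add ecx, 2 → ecx=10+2=12
add ecx, ebx → ecx=12+3=15
After step 6: edx = 13.

13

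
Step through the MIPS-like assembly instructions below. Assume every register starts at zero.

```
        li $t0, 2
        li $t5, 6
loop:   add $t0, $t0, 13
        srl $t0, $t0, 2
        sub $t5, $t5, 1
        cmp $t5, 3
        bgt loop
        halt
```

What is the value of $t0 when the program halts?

after li $t0, 2: $t0=2
after li $t5, 6: $t5=6
after add $t0, $t0, 13: $t0=2+13=15
after srl $t0, $t0, 2: $t0=15>>2=3
after sub $t5, $t5, 1: $t5=6-1=5
cmp $t5, 3  (cmp 5,3)
bgt loop: taken
after add $t0, $t0, 13: $t0=3+13=16
after srl $t0, $t0, 2: $t0=16>>2=4
after sub $t5, $t5, 1: $t5=5-1=4
cmp $t5, 3  (cmp 4,3)
bgt loop: taken
after add $t0, $t0, 13: $t0=4+13=17
after srl $t0, $t0, 2: $t0=17>>2=4
after sub $t5, $t5, 1: $t5=4-1=3
cmp $t5, 3  (cmp 3,3)
bgt loop: not taken
halt.

4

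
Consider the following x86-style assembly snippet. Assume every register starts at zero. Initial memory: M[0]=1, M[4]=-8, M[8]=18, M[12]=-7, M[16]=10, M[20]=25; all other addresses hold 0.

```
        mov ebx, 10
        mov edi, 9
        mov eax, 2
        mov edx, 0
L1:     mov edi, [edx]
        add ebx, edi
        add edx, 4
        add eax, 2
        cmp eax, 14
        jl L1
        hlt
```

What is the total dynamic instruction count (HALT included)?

41

ebx=10
edi=9
eax=2
edx=0
edi=M[0]=1
ebx=10+1=11
edx=0+4=4
eax=2+2=4
cmp eax, 14  (cmp 4,14)
jl L1: taken
edi=M[4]=-8
ebx=11+(-8)=3
edx=4+4=8
eax=4+2=6
cmp eax, 14  (cmp 6,14)
jl L1: taken
edi=M[8]=18
ebx=3+18=21
edx=8+4=12
eax=6+2=8
cmp eax, 14  (cmp 8,14)
jl L1: taken
edi=M[12]=-7
ebx=21+(-7)=14
edx=12+4=16
eax=8+2=10
cmp eax, 14  (cmp 10,14)
jl L1: taken
edi=M[16]=10
ebx=14+10=24
edx=16+4=20
eax=10+2=12
cmp eax, 14  (cmp 12,14)
jl L1: taken
edi=M[20]=25
ebx=24+25=49
edx=20+4=24
eax=12+2=14
cmp eax, 14  (cmp 14,14)
jl L1: not taken
halt.
Total executed instructions: 41.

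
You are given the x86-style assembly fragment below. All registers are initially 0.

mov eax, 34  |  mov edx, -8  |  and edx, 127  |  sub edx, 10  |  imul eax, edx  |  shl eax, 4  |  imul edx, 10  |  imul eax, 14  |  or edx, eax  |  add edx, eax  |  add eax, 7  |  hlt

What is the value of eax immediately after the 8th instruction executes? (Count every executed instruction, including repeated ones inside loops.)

837760

after mov eax, 34: eax=34
after mov edx, -8: edx=-8
after and edx, 127: edx=(-8)&127=120
after sub edx, 10: edx=120-10=110
after imul eax, edx: eax=34*110=3740
after shl eax, 4: eax=3740<<4=59840
after imul edx, 10: edx=110*10=1100
after imul eax, 14: eax=59840*14=837760
After step 8: eax = 837760.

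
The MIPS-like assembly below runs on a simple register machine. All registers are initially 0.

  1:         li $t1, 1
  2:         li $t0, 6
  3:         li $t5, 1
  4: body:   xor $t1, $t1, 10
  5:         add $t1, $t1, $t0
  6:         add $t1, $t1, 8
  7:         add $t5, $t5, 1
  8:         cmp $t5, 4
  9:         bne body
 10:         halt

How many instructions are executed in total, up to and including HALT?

li $t1, 1 → $t1=1
li $t0, 6 → $t0=6
li $t5, 1 → $t5=1
xor $t1, $t1, 10 → $t1=1^10=11
add $t1, $t1, $t0 → $t1=11+6=17
add $t1, $t1, 8 → $t1=17+8=25
add $t5, $t5, 1 → $t5=1+1=2
cmp $t5, 4  (cmp 2,4)
bne body: taken
xor $t1, $t1, 10 → $t1=25^10=19
add $t1, $t1, $t0 → $t1=19+6=25
add $t1, $t1, 8 → $t1=25+8=33
add $t5, $t5, 1 → $t5=2+1=3
cmp $t5, 4  (cmp 3,4)
bne body: taken
xor $t1, $t1, 10 → $t1=33^10=43
add $t1, $t1, $t0 → $t1=43+6=49
add $t1, $t1, 8 → $t1=49+8=57
add $t5, $t5, 1 → $t5=3+1=4
cmp $t5, 4  (cmp 4,4)
bne body: not taken
halt.
Total executed instructions: 22.

22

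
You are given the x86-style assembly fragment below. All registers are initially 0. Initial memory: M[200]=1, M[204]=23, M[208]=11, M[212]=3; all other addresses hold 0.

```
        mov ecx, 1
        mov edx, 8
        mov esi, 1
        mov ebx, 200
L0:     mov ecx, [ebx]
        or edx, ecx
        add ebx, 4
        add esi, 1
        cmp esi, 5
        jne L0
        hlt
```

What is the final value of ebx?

216

after mov ecx, 1: ecx=1
after mov edx, 8: edx=8
after mov esi, 1: esi=1
after mov ebx, 200: ebx=200
after mov ecx, [ebx]: ecx=M[200]=1
after or edx, ecx: edx=8|1=9
after add ebx, 4: ebx=200+4=204
after add esi, 1: esi=1+1=2
cmp esi, 5  (cmp 2,5)
jne L0: taken
after mov ecx, [ebx]: ecx=M[204]=23
after or edx, ecx: edx=9|23=31
after add ebx, 4: ebx=204+4=208
after add esi, 1: esi=2+1=3
cmp esi, 5  (cmp 3,5)
jne L0: taken
after mov ecx, [ebx]: ecx=M[208]=11
after or edx, ecx: edx=31|11=31
after add ebx, 4: ebx=208+4=212
after add esi, 1: esi=3+1=4
cmp esi, 5  (cmp 4,5)
jne L0: taken
after mov ecx, [ebx]: ecx=M[212]=3
after or edx, ecx: edx=31|3=31
after add ebx, 4: ebx=212+4=216
after add esi, 1: esi=4+1=5
cmp esi, 5  (cmp 5,5)
jne L0: not taken
halt.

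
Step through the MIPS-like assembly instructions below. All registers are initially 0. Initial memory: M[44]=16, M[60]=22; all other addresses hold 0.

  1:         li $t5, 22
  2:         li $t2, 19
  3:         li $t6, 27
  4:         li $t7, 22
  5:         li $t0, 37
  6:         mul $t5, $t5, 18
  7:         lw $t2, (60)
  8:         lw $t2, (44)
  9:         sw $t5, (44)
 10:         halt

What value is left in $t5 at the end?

li $t5, 22 → $t5=22
li $t2, 19 → $t2=19
li $t6, 27 → $t6=27
li $t7, 22 → $t7=22
li $t0, 37 → $t0=37
mul $t5, $t5, 18 → $t5=22*18=396
lw $t2, (60) → $t2=M[60]=22
lw $t2, (44) → $t2=M[44]=16
sw $t5, (44) → M[44]=396
halt.

396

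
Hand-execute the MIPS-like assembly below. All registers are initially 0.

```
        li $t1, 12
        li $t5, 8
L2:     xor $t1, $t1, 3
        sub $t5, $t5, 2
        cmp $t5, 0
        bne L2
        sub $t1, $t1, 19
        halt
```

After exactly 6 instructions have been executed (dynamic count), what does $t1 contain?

15

$t1=12
$t5=8
$t1=12^3=15
$t5=8-2=6
cmp $t5, 0  (cmp 6,0)
bne L2: taken
After step 6: $t1 = 15.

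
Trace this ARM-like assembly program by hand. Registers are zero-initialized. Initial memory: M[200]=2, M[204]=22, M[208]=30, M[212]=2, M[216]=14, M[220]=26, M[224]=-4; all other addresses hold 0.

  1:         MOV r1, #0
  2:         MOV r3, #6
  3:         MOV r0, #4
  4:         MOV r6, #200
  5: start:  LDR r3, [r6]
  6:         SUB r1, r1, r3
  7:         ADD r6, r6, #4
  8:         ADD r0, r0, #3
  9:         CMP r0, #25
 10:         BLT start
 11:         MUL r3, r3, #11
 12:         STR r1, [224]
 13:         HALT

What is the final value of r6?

228

after MOV r1, #0: r1=0
after MOV r3, #6: r3=6
after MOV r0, #4: r0=4
after MOV r6, #200: r6=200
after LDR r3, [r6]: r3=M[200]=2
after SUB r1, r1, r3: r1=0-2=-2
after ADD r6, r6, #4: r6=200+4=204
after ADD r0, r0, #3: r0=4+3=7
CMP r0, #25  (cmp 7,25)
BLT start: taken
after LDR r3, [r6]: r3=M[204]=22
after SUB r1, r1, r3: r1=(-2)-22=-24
after ADD r6, r6, #4: r6=204+4=208
after ADD r0, r0, #3: r0=7+3=10
CMP r0, #25  (cmp 10,25)
BLT start: taken
after LDR r3, [r6]: r3=M[208]=30
after SUB r1, r1, r3: r1=(-24)-30=-54
after ADD r6, r6, #4: r6=208+4=212
after ADD r0, r0, #3: r0=10+3=13
CMP r0, #25  (cmp 13,25)
BLT start: taken
after LDR r3, [r6]: r3=M[212]=2
after SUB r1, r1, r3: r1=(-54)-2=-56
after ADD r6, r6, #4: r6=212+4=216
after ADD r0, r0, #3: r0=13+3=16
CMP r0, #25  (cmp 16,25)
BLT start: taken
after LDR r3, [r6]: r3=M[216]=14
after SUB r1, r1, r3: r1=(-56)-14=-70
after ADD r6, r6, #4: r6=216+4=220
after ADD r0, r0, #3: r0=16+3=19
CMP r0, #25  (cmp 19,25)
BLT start: taken
after LDR r3, [r6]: r3=M[220]=26
after SUB r1, r1, r3: r1=(-70)-26=-96
after ADD r6, r6, #4: r6=220+4=224
after ADD r0, r0, #3: r0=19+3=22
CMP r0, #25  (cmp 22,25)
BLT start: taken
after LDR r3, [r6]: r3=M[224]=-4
after SUB r1, r1, r3: r1=(-96)-(-4)=-92
after ADD r6, r6, #4: r6=224+4=228
after ADD r0, r0, #3: r0=22+3=25
CMP r0, #25  (cmp 25,25)
BLT start: not taken
after MUL r3, r3, #11: r3=(-4)*11=-44
STR r1, [224] → M[224]=-92
halt.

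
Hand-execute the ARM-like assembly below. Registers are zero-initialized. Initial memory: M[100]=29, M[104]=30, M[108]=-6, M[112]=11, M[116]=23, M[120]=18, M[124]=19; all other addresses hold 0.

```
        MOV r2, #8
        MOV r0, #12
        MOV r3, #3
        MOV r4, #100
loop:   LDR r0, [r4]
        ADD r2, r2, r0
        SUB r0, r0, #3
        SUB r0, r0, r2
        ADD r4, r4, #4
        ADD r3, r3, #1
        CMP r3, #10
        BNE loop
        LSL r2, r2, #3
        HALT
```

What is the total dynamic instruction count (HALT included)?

r2=8
r0=12
r3=3
r4=100
r0=M[100]=29
r2=8+29=37
r0=29-3=26
r0=26-37=-11
r4=100+4=104
r3=3+1=4
CMP r3, #10  (cmp 4,10)
BNE loop: taken
r0=M[104]=30
r2=37+30=67
r0=30-3=27
r0=27-67=-40
r4=104+4=108
r3=4+1=5
CMP r3, #10  (cmp 5,10)
BNE loop: taken
r0=M[108]=-6
r2=67+(-6)=61
r0=(-6)-3=-9
r0=(-9)-61=-70
r4=108+4=112
r3=5+1=6
CMP r3, #10  (cmp 6,10)
BNE loop: taken
r0=M[112]=11
r2=61+11=72
r0=11-3=8
r0=8-72=-64
r4=112+4=116
r3=6+1=7
CMP r3, #10  (cmp 7,10)
BNE loop: taken
r0=M[116]=23
r2=72+23=95
r0=23-3=20
r0=20-95=-75
r4=116+4=120
r3=7+1=8
CMP r3, #10  (cmp 8,10)
BNE loop: taken
r0=M[120]=18
r2=95+18=113
r0=18-3=15
r0=15-113=-98
r4=120+4=124
r3=8+1=9
CMP r3, #10  (cmp 9,10)
BNE loop: taken
r0=M[124]=19
r2=113+19=132
r0=19-3=16
r0=16-132=-116
r4=124+4=128
r3=9+1=10
CMP r3, #10  (cmp 10,10)
BNE loop: not taken
r2=132<<3=1056
halt.
Total executed instructions: 62.

62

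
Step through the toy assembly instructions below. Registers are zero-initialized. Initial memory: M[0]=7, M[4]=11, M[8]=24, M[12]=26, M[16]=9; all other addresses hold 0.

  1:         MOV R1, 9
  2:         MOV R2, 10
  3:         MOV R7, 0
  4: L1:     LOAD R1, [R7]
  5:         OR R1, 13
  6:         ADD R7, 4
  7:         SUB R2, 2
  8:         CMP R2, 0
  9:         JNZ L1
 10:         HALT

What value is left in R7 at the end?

after MOV R1, 9: R1=9
after MOV R2, 10: R2=10
after MOV R7, 0: R7=0
after LOAD R1, [R7]: R1=M[0]=7
after OR R1, 13: R1=7|13=15
after ADD R7, 4: R7=0+4=4
after SUB R2, 2: R2=10-2=8
CMP R2, 0  (cmp 8,0)
JNZ L1: taken
after LOAD R1, [R7]: R1=M[4]=11
after OR R1, 13: R1=11|13=15
after ADD R7, 4: R7=4+4=8
after SUB R2, 2: R2=8-2=6
CMP R2, 0  (cmp 6,0)
JNZ L1: taken
after LOAD R1, [R7]: R1=M[8]=24
after OR R1, 13: R1=24|13=29
after ADD R7, 4: R7=8+4=12
after SUB R2, 2: R2=6-2=4
CMP R2, 0  (cmp 4,0)
JNZ L1: taken
after LOAD R1, [R7]: R1=M[12]=26
after OR R1, 13: R1=26|13=31
after ADD R7, 4: R7=12+4=16
after SUB R2, 2: R2=4-2=2
CMP R2, 0  (cmp 2,0)
JNZ L1: taken
after LOAD R1, [R7]: R1=M[16]=9
after OR R1, 13: R1=9|13=13
after ADD R7, 4: R7=16+4=20
after SUB R2, 2: R2=2-2=0
CMP R2, 0  (cmp 0,0)
JNZ L1: not taken
halt.

20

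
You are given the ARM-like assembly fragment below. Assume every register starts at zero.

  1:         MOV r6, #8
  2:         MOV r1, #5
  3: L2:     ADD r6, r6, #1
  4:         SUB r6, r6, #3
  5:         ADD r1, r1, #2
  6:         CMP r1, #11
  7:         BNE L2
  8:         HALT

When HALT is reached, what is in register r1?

11

MOV r6, #8 → r6=8
MOV r1, #5 → r1=5
ADD r6, r6, #1 → r6=8+1=9
SUB r6, r6, #3 → r6=9-3=6
ADD r1, r1, #2 → r1=5+2=7
CMP r1, #11  (cmp 7,11)
BNE L2: taken
ADD r6, r6, #1 → r6=6+1=7
SUB r6, r6, #3 → r6=7-3=4
ADD r1, r1, #2 → r1=7+2=9
CMP r1, #11  (cmp 9,11)
BNE L2: taken
ADD r6, r6, #1 → r6=4+1=5
SUB r6, r6, #3 → r6=5-3=2
ADD r1, r1, #2 → r1=9+2=11
CMP r1, #11  (cmp 11,11)
BNE L2: not taken
halt.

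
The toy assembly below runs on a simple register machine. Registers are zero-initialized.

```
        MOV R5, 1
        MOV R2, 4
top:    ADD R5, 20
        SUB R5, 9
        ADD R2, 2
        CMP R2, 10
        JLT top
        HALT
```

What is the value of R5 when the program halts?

34

after MOV R5, 1: R5=1
after MOV R2, 4: R2=4
after ADD R5, 20: R5=1+20=21
after SUB R5, 9: R5=21-9=12
after ADD R2, 2: R2=4+2=6
CMP R2, 10  (cmp 6,10)
JLT top: taken
after ADD R5, 20: R5=12+20=32
after SUB R5, 9: R5=32-9=23
after ADD R2, 2: R2=6+2=8
CMP R2, 10  (cmp 8,10)
JLT top: taken
after ADD R5, 20: R5=23+20=43
after SUB R5, 9: R5=43-9=34
after ADD R2, 2: R2=8+2=10
CMP R2, 10  (cmp 10,10)
JLT top: not taken
halt.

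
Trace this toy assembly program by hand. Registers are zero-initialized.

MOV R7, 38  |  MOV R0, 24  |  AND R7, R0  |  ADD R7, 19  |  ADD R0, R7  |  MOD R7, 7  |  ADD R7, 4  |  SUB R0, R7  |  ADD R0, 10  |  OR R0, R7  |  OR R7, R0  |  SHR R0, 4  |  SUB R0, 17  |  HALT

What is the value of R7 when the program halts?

R7=38
R0=24
R7=38&24=0
R7=0+19=19
R0=24+19=43
R7=19%7=5
R7=5+4=9
R0=43-9=34
R0=34+10=44
R0=44|9=45
R7=9|45=45
R0=45>>4=2
R0=2-17=-15
halt.

45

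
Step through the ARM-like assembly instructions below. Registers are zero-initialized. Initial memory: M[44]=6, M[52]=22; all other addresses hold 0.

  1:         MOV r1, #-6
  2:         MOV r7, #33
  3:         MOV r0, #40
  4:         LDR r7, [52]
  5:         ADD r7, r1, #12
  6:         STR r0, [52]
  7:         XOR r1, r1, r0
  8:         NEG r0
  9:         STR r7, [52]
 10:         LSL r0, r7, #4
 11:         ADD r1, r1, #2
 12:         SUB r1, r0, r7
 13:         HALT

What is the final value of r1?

90

MOV r1, #-6 → r1=-6
MOV r7, #33 → r7=33
MOV r0, #40 → r0=40
LDR r7, [52] → r7=M[52]=22
ADD r7, r1, #12 → r7=(-6)+12=6
STR r0, [52] → M[52]=40
XOR r1, r1, r0 → r1=(-6)^40=-46
NEG r0 → r0=-(40)=-40
STR r7, [52] → M[52]=6
LSL r0, r7, #4 → r0=6<<4=96
ADD r1, r1, #2 → r1=(-46)+2=-44
SUB r1, r0, r7 → r1=96-6=90
halt.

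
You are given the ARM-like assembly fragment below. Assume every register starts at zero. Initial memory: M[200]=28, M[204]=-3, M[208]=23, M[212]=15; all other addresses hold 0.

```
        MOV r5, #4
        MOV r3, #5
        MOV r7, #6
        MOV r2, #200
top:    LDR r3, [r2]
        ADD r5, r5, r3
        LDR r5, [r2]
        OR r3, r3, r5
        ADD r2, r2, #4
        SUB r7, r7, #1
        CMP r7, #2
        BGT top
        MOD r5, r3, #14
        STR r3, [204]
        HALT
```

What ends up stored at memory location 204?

15

MOV r5, #4 → r5=4
MOV r3, #5 → r3=5
MOV r7, #6 → r7=6
MOV r2, #200 → r2=200
LDR r3, [r2] → r3=M[200]=28
ADD r5, r5, r3 → r5=4+28=32
LDR r5, [r2] → r5=M[200]=28
OR r3, r3, r5 → r3=28|28=28
ADD r2, r2, #4 → r2=200+4=204
SUB r7, r7, #1 → r7=6-1=5
CMP r7, #2  (cmp 5,2)
BGT top: taken
LDR r3, [r2] → r3=M[204]=-3
ADD r5, r5, r3 → r5=28+(-3)=25
LDR r5, [r2] → r5=M[204]=-3
OR r3, r3, r5 → r3=(-3)|(-3)=-3
ADD r2, r2, #4 → r2=204+4=208
SUB r7, r7, #1 → r7=5-1=4
CMP r7, #2  (cmp 4,2)
BGT top: taken
LDR r3, [r2] → r3=M[208]=23
ADD r5, r5, r3 → r5=(-3)+23=20
LDR r5, [r2] → r5=M[208]=23
OR r3, r3, r5 → r3=23|23=23
ADD r2, r2, #4 → r2=208+4=212
SUB r7, r7, #1 → r7=4-1=3
CMP r7, #2  (cmp 3,2)
BGT top: taken
LDR r3, [r2] → r3=M[212]=15
ADD r5, r5, r3 → r5=23+15=38
LDR r5, [r2] → r5=M[212]=15
OR r3, r3, r5 → r3=15|15=15
ADD r2, r2, #4 → r2=212+4=216
SUB r7, r7, #1 → r7=3-1=2
CMP r7, #2  (cmp 2,2)
BGT top: not taken
MOD r5, r3, #14 → r5=15%14=1
STR r3, [204] → M[204]=15
halt.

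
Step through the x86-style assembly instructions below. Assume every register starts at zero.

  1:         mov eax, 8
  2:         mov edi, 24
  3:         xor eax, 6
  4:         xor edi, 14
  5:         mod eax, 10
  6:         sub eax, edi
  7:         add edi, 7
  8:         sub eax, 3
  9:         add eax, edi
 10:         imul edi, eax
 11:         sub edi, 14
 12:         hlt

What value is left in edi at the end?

218

mov eax, 8 → eax=8
mov edi, 24 → edi=24
xor eax, 6 → eax=8^6=14
xor edi, 14 → edi=24^14=22
mod eax, 10 → eax=14%10=4
sub eax, edi → eax=4-22=-18
add edi, 7 → edi=22+7=29
sub eax, 3 → eax=(-18)-3=-21
add eax, edi → eax=(-21)+29=8
imul edi, eax → edi=29*8=232
sub edi, 14 → edi=232-14=218
halt.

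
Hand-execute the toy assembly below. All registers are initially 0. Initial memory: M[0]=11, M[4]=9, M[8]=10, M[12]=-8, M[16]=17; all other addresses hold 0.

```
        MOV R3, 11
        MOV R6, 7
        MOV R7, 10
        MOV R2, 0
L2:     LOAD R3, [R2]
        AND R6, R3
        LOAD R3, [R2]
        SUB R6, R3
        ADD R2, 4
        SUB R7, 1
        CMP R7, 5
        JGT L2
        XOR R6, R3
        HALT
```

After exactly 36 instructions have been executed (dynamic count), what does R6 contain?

8

R3=11
R6=7
R7=10
R2=0
R3=M[0]=11
R6=7&11=3
R3=M[0]=11
R6=3-11=-8
R2=0+4=4
R7=10-1=9
CMP R7, 5  (cmp 9,5)
JGT L2: taken
R3=M[4]=9
R6=(-8)&9=8
R3=M[4]=9
R6=8-9=-1
R2=4+4=8
R7=9-1=8
CMP R7, 5  (cmp 8,5)
JGT L2: taken
R3=M[8]=10
R6=(-1)&10=10
R3=M[8]=10
R6=10-10=0
R2=8+4=12
R7=8-1=7
CMP R7, 5  (cmp 7,5)
JGT L2: taken
R3=M[12]=-8
R6=0&(-8)=0
R3=M[12]=-8
R6=0-(-8)=8
R2=12+4=16
R7=7-1=6
CMP R7, 5  (cmp 6,5)
JGT L2: taken
After step 36: R6 = 8.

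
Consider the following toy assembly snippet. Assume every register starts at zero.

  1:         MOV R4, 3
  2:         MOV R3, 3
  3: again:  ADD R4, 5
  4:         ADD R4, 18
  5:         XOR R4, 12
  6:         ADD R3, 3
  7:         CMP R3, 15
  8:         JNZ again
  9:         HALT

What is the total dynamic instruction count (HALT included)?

after MOV R4, 3: R4=3
after MOV R3, 3: R3=3
after ADD R4, 5: R4=3+5=8
after ADD R4, 18: R4=8+18=26
after XOR R4, 12: R4=26^12=22
after ADD R3, 3: R3=3+3=6
CMP R3, 15  (cmp 6,15)
JNZ again: taken
after ADD R4, 5: R4=22+5=27
after ADD R4, 18: R4=27+18=45
after XOR R4, 12: R4=45^12=33
after ADD R3, 3: R3=6+3=9
CMP R3, 15  (cmp 9,15)
JNZ again: taken
after ADD R4, 5: R4=33+5=38
after ADD R4, 18: R4=38+18=56
after XOR R4, 12: R4=56^12=52
after ADD R3, 3: R3=9+3=12
CMP R3, 15  (cmp 12,15)
JNZ again: taken
after ADD R4, 5: R4=52+5=57
after ADD R4, 18: R4=57+18=75
after XOR R4, 12: R4=75^12=71
after ADD R3, 3: R3=12+3=15
CMP R3, 15  (cmp 15,15)
JNZ again: not taken
halt.
Total executed instructions: 27.

27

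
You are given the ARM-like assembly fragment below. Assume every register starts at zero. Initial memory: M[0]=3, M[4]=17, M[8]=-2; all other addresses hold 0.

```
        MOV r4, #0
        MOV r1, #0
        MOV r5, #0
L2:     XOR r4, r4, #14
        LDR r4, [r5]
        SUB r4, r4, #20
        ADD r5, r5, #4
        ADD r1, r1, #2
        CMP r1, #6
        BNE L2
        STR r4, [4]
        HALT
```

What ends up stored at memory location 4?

-22

r4=0
r1=0
r5=0
r4=0^14=14
r4=M[0]=3
r4=3-20=-17
r5=0+4=4
r1=0+2=2
CMP r1, #6  (cmp 2,6)
BNE L2: taken
r4=(-17)^14=-31
r4=M[4]=17
r4=17-20=-3
r5=4+4=8
r1=2+2=4
CMP r1, #6  (cmp 4,6)
BNE L2: taken
r4=(-3)^14=-13
r4=M[8]=-2
r4=(-2)-20=-22
r5=8+4=12
r1=4+2=6
CMP r1, #6  (cmp 6,6)
BNE L2: not taken
STR r4, [4] → M[4]=-22
halt.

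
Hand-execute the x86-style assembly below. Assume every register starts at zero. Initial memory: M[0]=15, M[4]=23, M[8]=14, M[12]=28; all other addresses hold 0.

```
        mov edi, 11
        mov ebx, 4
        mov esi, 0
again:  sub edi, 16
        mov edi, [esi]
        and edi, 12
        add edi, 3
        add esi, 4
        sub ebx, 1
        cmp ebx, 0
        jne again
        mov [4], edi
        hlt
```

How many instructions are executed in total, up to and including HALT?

37

after mov edi, 11: edi=11
after mov ebx, 4: ebx=4
after mov esi, 0: esi=0
after sub edi, 16: edi=11-16=-5
after mov edi, [esi]: edi=M[0]=15
after and edi, 12: edi=15&12=12
after add edi, 3: edi=12+3=15
after add esi, 4: esi=0+4=4
after sub ebx, 1: ebx=4-1=3
cmp ebx, 0  (cmp 3,0)
jne again: taken
after sub edi, 16: edi=15-16=-1
after mov edi, [esi]: edi=M[4]=23
after and edi, 12: edi=23&12=4
after add edi, 3: edi=4+3=7
after add esi, 4: esi=4+4=8
after sub ebx, 1: ebx=3-1=2
cmp ebx, 0  (cmp 2,0)
jne again: taken
after sub edi, 16: edi=7-16=-9
after mov edi, [esi]: edi=M[8]=14
after and edi, 12: edi=14&12=12
after add edi, 3: edi=12+3=15
after add esi, 4: esi=8+4=12
after sub ebx, 1: ebx=2-1=1
cmp ebx, 0  (cmp 1,0)
jne again: taken
after sub edi, 16: edi=15-16=-1
after mov edi, [esi]: edi=M[12]=28
after and edi, 12: edi=28&12=12
after add edi, 3: edi=12+3=15
after add esi, 4: esi=12+4=16
after sub ebx, 1: ebx=1-1=0
cmp ebx, 0  (cmp 0,0)
jne again: not taken
mov [4], edi → M[4]=15
halt.
Total executed instructions: 37.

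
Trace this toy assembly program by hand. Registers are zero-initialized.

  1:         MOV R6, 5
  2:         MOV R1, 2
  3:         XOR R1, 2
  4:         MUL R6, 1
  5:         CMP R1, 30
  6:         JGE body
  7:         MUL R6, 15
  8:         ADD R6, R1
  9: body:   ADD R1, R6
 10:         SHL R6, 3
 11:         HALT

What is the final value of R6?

MOV R6, 5 → R6=5
MOV R1, 2 → R1=2
XOR R1, 2 → R1=2^2=0
MUL R6, 1 → R6=5*1=5
CMP R1, 30  (cmp 0,30)
JGE body: not taken
MUL R6, 15 → R6=5*15=75
ADD R6, R1 → R6=75+0=75
ADD R1, R6 → R1=0+75=75
SHL R6, 3 → R6=75<<3=600
halt.

600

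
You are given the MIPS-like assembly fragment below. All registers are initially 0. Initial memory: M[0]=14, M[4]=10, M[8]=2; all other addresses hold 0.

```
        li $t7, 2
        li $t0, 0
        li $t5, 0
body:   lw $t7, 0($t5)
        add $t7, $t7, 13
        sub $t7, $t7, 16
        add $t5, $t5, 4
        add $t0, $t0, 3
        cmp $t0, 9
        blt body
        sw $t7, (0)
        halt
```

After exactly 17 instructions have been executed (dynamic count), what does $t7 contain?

$t7=2
$t0=0
$t5=0
$t7=M[0]=14
$t7=14+13=27
$t7=27-16=11
$t5=0+4=4
$t0=0+3=3
cmp $t0, 9  (cmp 3,9)
blt body: taken
$t7=M[4]=10
$t7=10+13=23
$t7=23-16=7
$t5=4+4=8
$t0=3+3=6
cmp $t0, 9  (cmp 6,9)
blt body: taken
After step 17: $t7 = 7.

7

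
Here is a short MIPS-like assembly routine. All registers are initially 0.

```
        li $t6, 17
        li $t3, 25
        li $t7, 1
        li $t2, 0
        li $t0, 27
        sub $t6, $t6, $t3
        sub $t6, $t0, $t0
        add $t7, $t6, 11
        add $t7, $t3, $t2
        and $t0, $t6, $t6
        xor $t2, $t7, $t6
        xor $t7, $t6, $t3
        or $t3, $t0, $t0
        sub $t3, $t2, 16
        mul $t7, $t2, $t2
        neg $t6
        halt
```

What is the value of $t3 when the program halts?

$t6=17
$t3=25
$t7=1
$t2=0
$t0=27
$t6=17-25=-8
$t6=27-27=0
$t7=0+11=11
$t7=25+0=25
$t0=0&0=0
$t2=25^0=25
$t7=0^25=25
$t3=0|0=0
$t3=25-16=9
$t7=25*25=625
$t6=-(0)=0
halt.

9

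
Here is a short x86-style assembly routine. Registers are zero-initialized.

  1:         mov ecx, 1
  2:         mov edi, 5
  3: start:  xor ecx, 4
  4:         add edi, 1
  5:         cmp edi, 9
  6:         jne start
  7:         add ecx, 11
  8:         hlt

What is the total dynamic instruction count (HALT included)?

20

after mov ecx, 1: ecx=1
after mov edi, 5: edi=5
after xor ecx, 4: ecx=1^4=5
after add edi, 1: edi=5+1=6
cmp edi, 9  (cmp 6,9)
jne start: taken
after xor ecx, 4: ecx=5^4=1
after add edi, 1: edi=6+1=7
cmp edi, 9  (cmp 7,9)
jne start: taken
after xor ecx, 4: ecx=1^4=5
after add edi, 1: edi=7+1=8
cmp edi, 9  (cmp 8,9)
jne start: taken
after xor ecx, 4: ecx=5^4=1
after add edi, 1: edi=8+1=9
cmp edi, 9  (cmp 9,9)
jne start: not taken
after add ecx, 11: ecx=1+11=12
halt.
Total executed instructions: 20.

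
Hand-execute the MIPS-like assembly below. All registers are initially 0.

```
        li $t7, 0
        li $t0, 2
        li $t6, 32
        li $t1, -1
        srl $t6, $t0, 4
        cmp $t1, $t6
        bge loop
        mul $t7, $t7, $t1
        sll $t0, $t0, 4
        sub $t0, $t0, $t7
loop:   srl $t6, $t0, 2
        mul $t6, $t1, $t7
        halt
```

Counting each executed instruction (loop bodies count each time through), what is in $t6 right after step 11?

8

$t7=0
$t0=2
$t6=32
$t1=-1
$t6=2>>4=0
cmp $t1, $t6  (cmp -1,0)
bge loop: not taken
$t7=0*(-1)=0
$t0=2<<4=32
$t0=32-0=32
$t6=32>>2=8
After step 11: $t6 = 8.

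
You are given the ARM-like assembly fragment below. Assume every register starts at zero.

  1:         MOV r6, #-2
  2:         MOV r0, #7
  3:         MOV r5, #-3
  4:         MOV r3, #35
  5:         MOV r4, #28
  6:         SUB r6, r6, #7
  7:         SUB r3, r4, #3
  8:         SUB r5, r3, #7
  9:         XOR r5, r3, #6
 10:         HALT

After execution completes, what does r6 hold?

-9

MOV r6, #-2 → r6=-2
MOV r0, #7 → r0=7
MOV r5, #-3 → r5=-3
MOV r3, #35 → r3=35
MOV r4, #28 → r4=28
SUB r6, r6, #7 → r6=(-2)-7=-9
SUB r3, r4, #3 → r3=28-3=25
SUB r5, r3, #7 → r5=25-7=18
XOR r5, r3, #6 → r5=25^6=31
halt.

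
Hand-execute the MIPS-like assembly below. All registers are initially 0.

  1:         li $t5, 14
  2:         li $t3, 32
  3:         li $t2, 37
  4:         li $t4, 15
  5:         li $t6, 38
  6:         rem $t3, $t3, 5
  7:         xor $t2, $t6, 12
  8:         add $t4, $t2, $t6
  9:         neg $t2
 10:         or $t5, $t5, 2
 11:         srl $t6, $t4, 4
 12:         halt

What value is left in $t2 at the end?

-42

li $t5, 14 → $t5=14
li $t3, 32 → $t3=32
li $t2, 37 → $t2=37
li $t4, 15 → $t4=15
li $t6, 38 → $t6=38
rem $t3, $t3, 5 → $t3=32%5=2
xor $t2, $t6, 12 → $t2=38^12=42
add $t4, $t2, $t6 → $t4=42+38=80
neg $t2 → $t2=-(42)=-42
or $t5, $t5, 2 → $t5=14|2=14
srl $t6, $t4, 4 → $t6=80>>4=5
halt.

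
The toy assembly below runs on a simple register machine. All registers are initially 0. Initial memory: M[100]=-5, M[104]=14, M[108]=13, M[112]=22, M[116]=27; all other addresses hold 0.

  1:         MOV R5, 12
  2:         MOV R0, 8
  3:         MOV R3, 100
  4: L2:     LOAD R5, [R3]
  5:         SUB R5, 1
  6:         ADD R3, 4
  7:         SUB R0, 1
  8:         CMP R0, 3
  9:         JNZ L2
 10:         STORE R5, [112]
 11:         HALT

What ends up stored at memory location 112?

after MOV R5, 12: R5=12
after MOV R0, 8: R0=8
after MOV R3, 100: R3=100
after LOAD R5, [R3]: R5=M[100]=-5
after SUB R5, 1: R5=(-5)-1=-6
after ADD R3, 4: R3=100+4=104
after SUB R0, 1: R0=8-1=7
CMP R0, 3  (cmp 7,3)
JNZ L2: taken
after LOAD R5, [R3]: R5=M[104]=14
after SUB R5, 1: R5=14-1=13
after ADD R3, 4: R3=104+4=108
after SUB R0, 1: R0=7-1=6
CMP R0, 3  (cmp 6,3)
JNZ L2: taken
after LOAD R5, [R3]: R5=M[108]=13
after SUB R5, 1: R5=13-1=12
after ADD R3, 4: R3=108+4=112
after SUB R0, 1: R0=6-1=5
CMP R0, 3  (cmp 5,3)
JNZ L2: taken
after LOAD R5, [R3]: R5=M[112]=22
after SUB R5, 1: R5=22-1=21
after ADD R3, 4: R3=112+4=116
after SUB R0, 1: R0=5-1=4
CMP R0, 3  (cmp 4,3)
JNZ L2: taken
after LOAD R5, [R3]: R5=M[116]=27
after SUB R5, 1: R5=27-1=26
after ADD R3, 4: R3=116+4=120
after SUB R0, 1: R0=4-1=3
CMP R0, 3  (cmp 3,3)
JNZ L2: not taken
STORE R5, [112] → M[112]=26
halt.

26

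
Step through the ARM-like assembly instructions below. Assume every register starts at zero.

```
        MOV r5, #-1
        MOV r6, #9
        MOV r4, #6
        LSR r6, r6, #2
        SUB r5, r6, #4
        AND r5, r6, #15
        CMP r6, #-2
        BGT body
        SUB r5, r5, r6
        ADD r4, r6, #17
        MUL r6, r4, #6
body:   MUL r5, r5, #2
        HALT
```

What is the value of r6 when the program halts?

after MOV r5, #-1: r5=-1
after MOV r6, #9: r6=9
after MOV r4, #6: r4=6
after LSR r6, r6, #2: r6=9>>2=2
after SUB r5, r6, #4: r5=2-4=-2
after AND r5, r6, #15: r5=2&15=2
CMP r6, #-2  (cmp 2,-2)
BGT body: taken
after MUL r5, r5, #2: r5=2*2=4
halt.

2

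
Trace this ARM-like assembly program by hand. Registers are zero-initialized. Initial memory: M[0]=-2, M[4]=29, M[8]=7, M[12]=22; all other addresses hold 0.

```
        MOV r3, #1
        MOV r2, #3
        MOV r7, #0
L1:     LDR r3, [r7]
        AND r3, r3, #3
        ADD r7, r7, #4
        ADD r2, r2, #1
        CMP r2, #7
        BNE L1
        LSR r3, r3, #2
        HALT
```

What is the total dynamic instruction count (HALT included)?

r3=1
r2=3
r7=0
r3=M[0]=-2
r3=(-2)&3=2
r7=0+4=4
r2=3+1=4
CMP r2, #7  (cmp 4,7)
BNE L1: taken
r3=M[4]=29
r3=29&3=1
r7=4+4=8
r2=4+1=5
CMP r2, #7  (cmp 5,7)
BNE L1: taken
r3=M[8]=7
r3=7&3=3
r7=8+4=12
r2=5+1=6
CMP r2, #7  (cmp 6,7)
BNE L1: taken
r3=M[12]=22
r3=22&3=2
r7=12+4=16
r2=6+1=7
CMP r2, #7  (cmp 7,7)
BNE L1: not taken
r3=2>>2=0
halt.
Total executed instructions: 29.

29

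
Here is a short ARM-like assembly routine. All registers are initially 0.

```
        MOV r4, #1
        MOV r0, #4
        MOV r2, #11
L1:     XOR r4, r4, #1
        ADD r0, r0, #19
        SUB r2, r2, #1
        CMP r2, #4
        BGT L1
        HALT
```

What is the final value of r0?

r4=1
r0=4
r2=11
r4=1^1=0
r0=4+19=23
r2=11-1=10
CMP r2, #4  (cmp 10,4)
BGT L1: taken
r4=0^1=1
r0=23+19=42
r2=10-1=9
CMP r2, #4  (cmp 9,4)
BGT L1: taken
r4=1^1=0
r0=42+19=61
r2=9-1=8
CMP r2, #4  (cmp 8,4)
BGT L1: taken
r4=0^1=1
r0=61+19=80
r2=8-1=7
CMP r2, #4  (cmp 7,4)
BGT L1: taken
r4=1^1=0
r0=80+19=99
r2=7-1=6
CMP r2, #4  (cmp 6,4)
BGT L1: taken
r4=0^1=1
r0=99+19=118
r2=6-1=5
CMP r2, #4  (cmp 5,4)
BGT L1: taken
r4=1^1=0
r0=118+19=137
r2=5-1=4
CMP r2, #4  (cmp 4,4)
BGT L1: not taken
halt.

137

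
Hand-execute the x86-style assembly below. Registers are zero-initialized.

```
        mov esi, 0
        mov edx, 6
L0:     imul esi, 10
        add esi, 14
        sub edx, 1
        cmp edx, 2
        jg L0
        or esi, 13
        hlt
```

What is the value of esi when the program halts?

after mov esi, 0: esi=0
after mov edx, 6: edx=6
after imul esi, 10: esi=0*10=0
after add esi, 14: esi=0+14=14
after sub edx, 1: edx=6-1=5
cmp edx, 2  (cmp 5,2)
jg L0: taken
after imul esi, 10: esi=14*10=140
after add esi, 14: esi=140+14=154
after sub edx, 1: edx=5-1=4
cmp edx, 2  (cmp 4,2)
jg L0: taken
after imul esi, 10: esi=154*10=1540
after add esi, 14: esi=1540+14=1554
after sub edx, 1: edx=4-1=3
cmp edx, 2  (cmp 3,2)
jg L0: taken
after imul esi, 10: esi=1554*10=15540
after add esi, 14: esi=15540+14=15554
after sub edx, 1: edx=3-1=2
cmp edx, 2  (cmp 2,2)
jg L0: not taken
after or esi, 13: esi=15554|13=15567
halt.

15567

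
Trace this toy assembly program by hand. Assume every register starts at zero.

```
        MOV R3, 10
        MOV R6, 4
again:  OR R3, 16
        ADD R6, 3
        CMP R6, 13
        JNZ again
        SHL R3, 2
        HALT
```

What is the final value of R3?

R3=10
R6=4
R3=10|16=26
R6=4+3=7
CMP R6, 13  (cmp 7,13)
JNZ again: taken
R3=26|16=26
R6=7+3=10
CMP R6, 13  (cmp 10,13)
JNZ again: taken
R3=26|16=26
R6=10+3=13
CMP R6, 13  (cmp 13,13)
JNZ again: not taken
R3=26<<2=104
halt.

104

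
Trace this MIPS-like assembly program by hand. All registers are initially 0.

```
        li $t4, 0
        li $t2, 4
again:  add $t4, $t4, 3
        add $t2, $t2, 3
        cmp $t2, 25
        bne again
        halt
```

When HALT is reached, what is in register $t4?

21

li $t4, 0 → $t4=0
li $t2, 4 → $t2=4
add $t4, $t4, 3 → $t4=0+3=3
add $t2, $t2, 3 → $t2=4+3=7
cmp $t2, 25  (cmp 7,25)
bne again: taken
add $t4, $t4, 3 → $t4=3+3=6
add $t2, $t2, 3 → $t2=7+3=10
cmp $t2, 25  (cmp 10,25)
bne again: taken
add $t4, $t4, 3 → $t4=6+3=9
add $t2, $t2, 3 → $t2=10+3=13
cmp $t2, 25  (cmp 13,25)
bne again: taken
add $t4, $t4, 3 → $t4=9+3=12
add $t2, $t2, 3 → $t2=13+3=16
cmp $t2, 25  (cmp 16,25)
bne again: taken
add $t4, $t4, 3 → $t4=12+3=15
add $t2, $t2, 3 → $t2=16+3=19
cmp $t2, 25  (cmp 19,25)
bne again: taken
add $t4, $t4, 3 → $t4=15+3=18
add $t2, $t2, 3 → $t2=19+3=22
cmp $t2, 25  (cmp 22,25)
bne again: taken
add $t4, $t4, 3 → $t4=18+3=21
add $t2, $t2, 3 → $t2=22+3=25
cmp $t2, 25  (cmp 25,25)
bne again: not taken
halt.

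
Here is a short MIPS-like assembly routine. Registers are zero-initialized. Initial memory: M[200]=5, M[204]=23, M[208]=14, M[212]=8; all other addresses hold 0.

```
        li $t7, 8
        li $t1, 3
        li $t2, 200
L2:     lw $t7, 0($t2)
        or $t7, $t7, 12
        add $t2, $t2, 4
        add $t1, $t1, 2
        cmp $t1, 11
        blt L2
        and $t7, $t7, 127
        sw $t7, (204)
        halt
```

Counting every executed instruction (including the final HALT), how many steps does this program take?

$t7=8
$t1=3
$t2=200
$t7=M[200]=5
$t7=5|12=13
$t2=200+4=204
$t1=3+2=5
cmp $t1, 11  (cmp 5,11)
blt L2: taken
$t7=M[204]=23
$t7=23|12=31
$t2=204+4=208
$t1=5+2=7
cmp $t1, 11  (cmp 7,11)
blt L2: taken
$t7=M[208]=14
$t7=14|12=14
$t2=208+4=212
$t1=7+2=9
cmp $t1, 11  (cmp 9,11)
blt L2: taken
$t7=M[212]=8
$t7=8|12=12
$t2=212+4=216
$t1=9+2=11
cmp $t1, 11  (cmp 11,11)
blt L2: not taken
$t7=12&127=12
sw $t7, (204) → M[204]=12
halt.
Total executed instructions: 30.

30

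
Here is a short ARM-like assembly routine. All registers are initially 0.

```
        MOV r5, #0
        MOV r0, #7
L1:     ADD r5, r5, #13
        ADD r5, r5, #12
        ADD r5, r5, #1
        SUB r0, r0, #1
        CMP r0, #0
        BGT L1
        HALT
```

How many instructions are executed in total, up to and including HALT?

after MOV r5, #0: r5=0
after MOV r0, #7: r0=7
after ADD r5, r5, #13: r5=0+13=13
after ADD r5, r5, #12: r5=13+12=25
after ADD r5, r5, #1: r5=25+1=26
after SUB r0, r0, #1: r0=7-1=6
CMP r0, #0  (cmp 6,0)
BGT L1: taken
after ADD r5, r5, #13: r5=26+13=39
after ADD r5, r5, #12: r5=39+12=51
after ADD r5, r5, #1: r5=51+1=52
after SUB r0, r0, #1: r0=6-1=5
CMP r0, #0  (cmp 5,0)
BGT L1: taken
after ADD r5, r5, #13: r5=52+13=65
after ADD r5, r5, #12: r5=65+12=77
after ADD r5, r5, #1: r5=77+1=78
after SUB r0, r0, #1: r0=5-1=4
CMP r0, #0  (cmp 4,0)
BGT L1: taken
after ADD r5, r5, #13: r5=78+13=91
after ADD r5, r5, #12: r5=91+12=103
after ADD r5, r5, #1: r5=103+1=104
after SUB r0, r0, #1: r0=4-1=3
CMP r0, #0  (cmp 3,0)
BGT L1: taken
after ADD r5, r5, #13: r5=104+13=117
after ADD r5, r5, #12: r5=117+12=129
after ADD r5, r5, #1: r5=129+1=130
after SUB r0, r0, #1: r0=3-1=2
CMP r0, #0  (cmp 2,0)
BGT L1: taken
after ADD r5, r5, #13: r5=130+13=143
after ADD r5, r5, #12: r5=143+12=155
after ADD r5, r5, #1: r5=155+1=156
after SUB r0, r0, #1: r0=2-1=1
CMP r0, #0  (cmp 1,0)
BGT L1: taken
after ADD r5, r5, #13: r5=156+13=169
after ADD r5, r5, #12: r5=169+12=181
after ADD r5, r5, #1: r5=181+1=182
after SUB r0, r0, #1: r0=1-1=0
CMP r0, #0  (cmp 0,0)
BGT L1: not taken
halt.
Total executed instructions: 45.

45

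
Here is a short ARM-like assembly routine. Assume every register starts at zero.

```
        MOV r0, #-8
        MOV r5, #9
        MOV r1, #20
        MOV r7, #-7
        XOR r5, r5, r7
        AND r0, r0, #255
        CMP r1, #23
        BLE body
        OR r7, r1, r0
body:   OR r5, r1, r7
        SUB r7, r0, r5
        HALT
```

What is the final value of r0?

MOV r0, #-8 → r0=-8
MOV r5, #9 → r5=9
MOV r1, #20 → r1=20
MOV r7, #-7 → r7=-7
XOR r5, r5, r7 → r5=9^(-7)=-16
AND r0, r0, #255 → r0=(-8)&255=248
CMP r1, #23  (cmp 20,23)
BLE body: taken
OR r5, r1, r7 → r5=20|(-7)=-3
SUB r7, r0, r5 → r7=248-(-3)=251
halt.

248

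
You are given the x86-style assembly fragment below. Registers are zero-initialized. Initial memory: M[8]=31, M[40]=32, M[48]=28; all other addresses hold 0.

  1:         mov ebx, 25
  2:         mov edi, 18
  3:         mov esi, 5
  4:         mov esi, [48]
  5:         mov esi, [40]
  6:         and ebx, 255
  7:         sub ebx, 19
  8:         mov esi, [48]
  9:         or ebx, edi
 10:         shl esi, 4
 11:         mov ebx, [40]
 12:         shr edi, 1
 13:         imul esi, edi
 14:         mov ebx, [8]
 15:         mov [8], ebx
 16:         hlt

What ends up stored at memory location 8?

31

after mov ebx, 25: ebx=25
after mov edi, 18: edi=18
after mov esi, 5: esi=5
after mov esi, [48]: esi=M[48]=28
after mov esi, [40]: esi=M[40]=32
after and ebx, 255: ebx=25&255=25
after sub ebx, 19: ebx=25-19=6
after mov esi, [48]: esi=M[48]=28
after or ebx, edi: ebx=6|18=22
after shl esi, 4: esi=28<<4=448
after mov ebx, [40]: ebx=M[40]=32
after shr edi, 1: edi=18>>1=9
after imul esi, edi: esi=448*9=4032
after mov ebx, [8]: ebx=M[8]=31
mov [8], ebx → M[8]=31
halt.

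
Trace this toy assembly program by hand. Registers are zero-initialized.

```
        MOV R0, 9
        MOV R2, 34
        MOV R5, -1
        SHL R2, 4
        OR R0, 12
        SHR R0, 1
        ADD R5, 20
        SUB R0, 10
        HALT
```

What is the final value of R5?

19

R0=9
R2=34
R5=-1
R2=34<<4=544
R0=9|12=13
R0=13>>1=6
R5=(-1)+20=19
R0=6-10=-4
halt.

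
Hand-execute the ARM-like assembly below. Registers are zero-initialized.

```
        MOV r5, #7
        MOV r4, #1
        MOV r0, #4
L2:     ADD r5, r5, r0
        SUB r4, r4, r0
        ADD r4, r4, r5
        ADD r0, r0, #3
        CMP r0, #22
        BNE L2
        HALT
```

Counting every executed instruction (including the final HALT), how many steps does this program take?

40

after MOV r5, #7: r5=7
after MOV r4, #1: r4=1
after MOV r0, #4: r0=4
after ADD r5, r5, r0: r5=7+4=11
after SUB r4, r4, r0: r4=1-4=-3
after ADD r4, r4, r5: r4=(-3)+11=8
after ADD r0, r0, #3: r0=4+3=7
CMP r0, #22  (cmp 7,22)
BNE L2: taken
after ADD r5, r5, r0: r5=11+7=18
after SUB r4, r4, r0: r4=8-7=1
after ADD r4, r4, r5: r4=1+18=19
after ADD r0, r0, #3: r0=7+3=10
CMP r0, #22  (cmp 10,22)
BNE L2: taken
after ADD r5, r5, r0: r5=18+10=28
after SUB r4, r4, r0: r4=19-10=9
after ADD r4, r4, r5: r4=9+28=37
after ADD r0, r0, #3: r0=10+3=13
CMP r0, #22  (cmp 13,22)
BNE L2: taken
after ADD r5, r5, r0: r5=28+13=41
after SUB r4, r4, r0: r4=37-13=24
after ADD r4, r4, r5: r4=24+41=65
after ADD r0, r0, #3: r0=13+3=16
CMP r0, #22  (cmp 16,22)
BNE L2: taken
after ADD r5, r5, r0: r5=41+16=57
after SUB r4, r4, r0: r4=65-16=49
after ADD r4, r4, r5: r4=49+57=106
after ADD r0, r0, #3: r0=16+3=19
CMP r0, #22  (cmp 19,22)
BNE L2: taken
after ADD r5, r5, r0: r5=57+19=76
after SUB r4, r4, r0: r4=106-19=87
after ADD r4, r4, r5: r4=87+76=163
after ADD r0, r0, #3: r0=19+3=22
CMP r0, #22  (cmp 22,22)
BNE L2: not taken
halt.
Total executed instructions: 40.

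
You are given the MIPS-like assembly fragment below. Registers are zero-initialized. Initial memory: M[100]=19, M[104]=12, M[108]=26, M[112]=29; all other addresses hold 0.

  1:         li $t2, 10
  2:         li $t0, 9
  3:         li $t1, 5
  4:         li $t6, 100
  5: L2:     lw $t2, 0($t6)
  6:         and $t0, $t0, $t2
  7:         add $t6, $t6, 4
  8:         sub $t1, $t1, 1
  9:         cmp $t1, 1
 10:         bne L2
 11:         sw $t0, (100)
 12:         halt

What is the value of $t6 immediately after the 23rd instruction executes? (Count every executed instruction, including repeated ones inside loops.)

112

li $t2, 10 → $t2=10
li $t0, 9 → $t0=9
li $t1, 5 → $t1=5
li $t6, 100 → $t6=100
lw $t2, 0($t6) → $t2=M[100]=19
and $t0, $t0, $t2 → $t0=9&19=1
add $t6, $t6, 4 → $t6=100+4=104
sub $t1, $t1, 1 → $t1=5-1=4
cmp $t1, 1  (cmp 4,1)
bne L2: taken
lw $t2, 0($t6) → $t2=M[104]=12
and $t0, $t0, $t2 → $t0=1&12=0
add $t6, $t6, 4 → $t6=104+4=108
sub $t1, $t1, 1 → $t1=4-1=3
cmp $t1, 1  (cmp 3,1)
bne L2: taken
lw $t2, 0($t6) → $t2=M[108]=26
and $t0, $t0, $t2 → $t0=0&26=0
add $t6, $t6, 4 → $t6=108+4=112
sub $t1, $t1, 1 → $t1=3-1=2
cmp $t1, 1  (cmp 2,1)
bne L2: taken
lw $t2, 0($t6) → $t2=M[112]=29
After step 23: $t6 = 112.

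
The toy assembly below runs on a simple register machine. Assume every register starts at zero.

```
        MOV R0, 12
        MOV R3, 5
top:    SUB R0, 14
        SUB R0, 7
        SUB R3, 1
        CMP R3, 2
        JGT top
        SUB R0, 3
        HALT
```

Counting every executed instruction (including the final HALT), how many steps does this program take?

MOV R0, 12 → R0=12
MOV R3, 5 → R3=5
SUB R0, 14 → R0=12-14=-2
SUB R0, 7 → R0=(-2)-7=-9
SUB R3, 1 → R3=5-1=4
CMP R3, 2  (cmp 4,2)
JGT top: taken
SUB R0, 14 → R0=(-9)-14=-23
SUB R0, 7 → R0=(-23)-7=-30
SUB R3, 1 → R3=4-1=3
CMP R3, 2  (cmp 3,2)
JGT top: taken
SUB R0, 14 → R0=(-30)-14=-44
SUB R0, 7 → R0=(-44)-7=-51
SUB R3, 1 → R3=3-1=2
CMP R3, 2  (cmp 2,2)
JGT top: not taken
SUB R0, 3 → R0=(-51)-3=-54
halt.
Total executed instructions: 19.

19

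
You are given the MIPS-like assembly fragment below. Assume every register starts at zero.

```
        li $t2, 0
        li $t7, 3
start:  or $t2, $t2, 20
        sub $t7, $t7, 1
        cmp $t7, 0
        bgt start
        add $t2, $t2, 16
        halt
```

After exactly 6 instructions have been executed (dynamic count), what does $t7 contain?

2

li $t2, 0 → $t2=0
li $t7, 3 → $t7=3
or $t2, $t2, 20 → $t2=0|20=20
sub $t7, $t7, 1 → $t7=3-1=2
cmp $t7, 0  (cmp 2,0)
bgt start: taken
After step 6: $t7 = 2.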